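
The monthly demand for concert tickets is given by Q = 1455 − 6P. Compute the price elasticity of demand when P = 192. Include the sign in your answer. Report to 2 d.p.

At P = 192, Q = 303.
dQ/dP = −6.
ε = (dQ/dP)(P/Q) = (-6)(192/303).

-3.80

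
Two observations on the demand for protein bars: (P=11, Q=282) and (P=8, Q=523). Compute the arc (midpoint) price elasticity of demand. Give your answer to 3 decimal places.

ΔQ = 523 − 282 = 241; ΔP = 8 − 11 = -3.
Midpoints: P̄ = 9.50, Q̄ = 402.5.
ε = (ΔQ/ΔP)(P̄/Q̄) = (241/-3)(9.50/402.5).

-1.896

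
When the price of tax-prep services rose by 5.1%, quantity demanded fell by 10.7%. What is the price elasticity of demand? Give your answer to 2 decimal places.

ε = %ΔQ / %ΔP = (-10.7)/(5.1) = -2.098.

-2.10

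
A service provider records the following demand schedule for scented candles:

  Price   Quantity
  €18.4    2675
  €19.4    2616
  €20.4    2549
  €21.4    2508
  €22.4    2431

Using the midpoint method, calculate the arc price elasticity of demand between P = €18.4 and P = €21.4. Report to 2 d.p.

-0.43

At P = 18.4, Q = 2675; at P = 21.4, Q = 2508.
ΔQ = -167, ΔP = 3.0. Midpoints: P̄ = 19.90, Q̄ = 2591.5.
ε = (ΔQ/ΔP)(P̄/Q̄) = (-167/3.0)(19.90/2591.5).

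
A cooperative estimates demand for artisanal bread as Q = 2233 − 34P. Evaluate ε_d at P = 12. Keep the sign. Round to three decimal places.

-0.224

At P = 12, Q = 1825.
dQ/dP = −34.
ε = (dQ/dP)(P/Q) = (-34)(12/1825).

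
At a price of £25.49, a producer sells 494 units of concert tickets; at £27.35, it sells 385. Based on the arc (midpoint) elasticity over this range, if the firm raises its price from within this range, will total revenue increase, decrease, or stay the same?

Arc ε = (-109/1.86)(26.42/439.5) ≈ -3.523.
|ε| = 3.52 > 1, so demand is elastic. A price rise therefore reduces total revenue.

decrease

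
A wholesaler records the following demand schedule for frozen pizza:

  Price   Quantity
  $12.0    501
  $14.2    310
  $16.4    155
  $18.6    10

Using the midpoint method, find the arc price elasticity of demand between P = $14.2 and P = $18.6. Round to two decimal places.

At P = 14.2, Q = 310; at P = 18.6, Q = 10.
ΔQ = -300, ΔP = 4.4. Midpoints: P̄ = 16.40, Q̄ = 160.0.
ε = (ΔQ/ΔP)(P̄/Q̄) = (-300/4.4)(16.40/160.0).

-6.99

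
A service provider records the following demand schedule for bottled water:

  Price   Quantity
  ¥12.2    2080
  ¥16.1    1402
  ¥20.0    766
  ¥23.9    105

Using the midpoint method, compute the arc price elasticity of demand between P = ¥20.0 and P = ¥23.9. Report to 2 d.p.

At P = 20.0, Q = 766; at P = 23.9, Q = 105.
ΔQ = -661, ΔP = 3.9. Midpoints: P̄ = 21.95, Q̄ = 435.5.
ε = (ΔQ/ΔP)(P̄/Q̄) = (-661/3.9)(21.95/435.5).

-8.54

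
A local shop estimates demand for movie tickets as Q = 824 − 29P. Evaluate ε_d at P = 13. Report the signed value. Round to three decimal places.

At P = 13, Q = 447.
dQ/dP = −29.
ε = (dQ/dP)(P/Q) = (-29)(13/447).

-0.843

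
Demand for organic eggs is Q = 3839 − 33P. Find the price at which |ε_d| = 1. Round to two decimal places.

For linear demand Q = a − bP, ε = −bP/(a − bP). |ε| = 1 when bP = a − bP, i.e. P = a/(2b).
P = 3839/(2·33) = 3839/66 = 58.1667.

58.17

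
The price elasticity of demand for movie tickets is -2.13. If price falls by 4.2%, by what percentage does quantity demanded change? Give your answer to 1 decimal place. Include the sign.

%ΔQ ≈ ε × %ΔP = (-2.13)(-4.2%) = 8.95%.

8.9%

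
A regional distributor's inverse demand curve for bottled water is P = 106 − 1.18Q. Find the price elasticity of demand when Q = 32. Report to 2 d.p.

-1.81

At Q = 32, P = 106 − 1.18(32) = 68.24.
dP/dQ = −1.18, so dQ/dP = 1/(−1.18) = -0.847.
ε = (dQ/dP)(P/Q) = (-0.847)(68.24/32).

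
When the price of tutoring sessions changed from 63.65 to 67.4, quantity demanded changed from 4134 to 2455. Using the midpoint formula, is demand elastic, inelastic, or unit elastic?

elastic

Arc ε ≈ -8.905.
|ε| = 8.91 > 1.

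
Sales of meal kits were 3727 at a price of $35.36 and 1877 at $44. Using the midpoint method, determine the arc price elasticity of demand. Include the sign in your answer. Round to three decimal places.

-3.032

ΔQ = 1877 − 3727 = -1850; ΔP = 44 − 35.36 = 8.64.
Midpoints: P̄ = 39.68, Q̄ = 2802.0.
ε = (ΔQ/ΔP)(P̄/Q̄) = (-1850/8.64)(39.68/2802.0).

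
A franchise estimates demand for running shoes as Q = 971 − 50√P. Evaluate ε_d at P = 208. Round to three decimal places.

At P = 208, Q = 249.890.
dQ/dP = −50/(2√P) = -1.733.
ε = (dQ/dP)(P/Q) = (-1.733)(208/249.890).

-1.443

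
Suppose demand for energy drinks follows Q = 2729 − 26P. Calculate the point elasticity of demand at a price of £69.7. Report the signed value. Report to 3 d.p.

At P = 69.7, Q = 916.800.
dQ/dP = −26.
ε = (dQ/dP)(P/Q) = (-26)(69.7/916.800).

-1.977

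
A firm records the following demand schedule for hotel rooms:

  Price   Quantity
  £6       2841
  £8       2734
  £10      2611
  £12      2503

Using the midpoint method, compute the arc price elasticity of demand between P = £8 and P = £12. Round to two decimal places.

At P = 8, Q = 2734; at P = 12, Q = 2503.
ΔQ = -231, ΔP = 4. Midpoints: P̄ = 10.00, Q̄ = 2618.5.
ε = (ΔQ/ΔP)(P̄/Q̄) = (-231/4)(10.00/2618.5).

-0.22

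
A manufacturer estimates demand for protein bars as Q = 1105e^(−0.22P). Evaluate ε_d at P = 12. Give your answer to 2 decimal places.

At P = 12, Q = 78.854.
dQ/dP = −0.22·1105e^(−0.22P) = −0.22Q = -17.348.
ε = (dQ/dP)(P/Q) = (-17.348)(12/78.854).

-2.64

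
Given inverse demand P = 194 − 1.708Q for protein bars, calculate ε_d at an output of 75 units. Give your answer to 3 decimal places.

-0.514

At Q = 75, P = 194 − 1.708(75) = 65.90.
dP/dQ = −1.708, so dQ/dP = 1/(−1.708) = -0.585.
ε = (dQ/dP)(P/Q) = (-0.585)(65.90/75).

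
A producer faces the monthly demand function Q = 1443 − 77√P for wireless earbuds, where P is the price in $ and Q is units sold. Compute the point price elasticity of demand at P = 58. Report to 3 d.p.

At P = 58, Q = 856.585.
dQ/dP = −77/(2√P) = -5.055.
ε = (dQ/dP)(P/Q) = (-5.055)(58/856.585).

-0.342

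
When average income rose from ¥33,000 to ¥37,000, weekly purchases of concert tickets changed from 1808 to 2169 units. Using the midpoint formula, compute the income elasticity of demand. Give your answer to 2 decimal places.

1.59

ΔQ = 361, ΔI = 4000. Midpoints: Ī = 35,000, Q̄ = 1988.5.
ε_I = (ΔQ/ΔI)(Ī/Q̄) = (361/4000)(35000/1988.5).
ε_I > 0, so the good is normal.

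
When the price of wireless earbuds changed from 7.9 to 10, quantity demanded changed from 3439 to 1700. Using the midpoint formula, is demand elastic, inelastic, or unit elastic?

elastic

Arc ε ≈ -2.884.
|ε| = 2.88 > 1.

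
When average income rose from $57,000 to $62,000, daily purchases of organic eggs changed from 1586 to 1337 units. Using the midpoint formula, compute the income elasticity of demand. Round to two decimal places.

-2.03

ΔQ = -249, ΔI = 5000. Midpoints: Ī = 59,500, Q̄ = 1461.5.
ε_I = (ΔQ/ΔI)(Ī/Q̄) = (-249/5000)(59500/1461.5).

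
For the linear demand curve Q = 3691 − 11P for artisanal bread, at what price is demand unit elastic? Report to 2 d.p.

For linear demand Q = a − bP, ε = −bP/(a − bP). |ε| = 1 when bP = a − bP, i.e. P = a/(2b).
P = 3691/(2·11) = 3691/22 = 167.7727.

167.77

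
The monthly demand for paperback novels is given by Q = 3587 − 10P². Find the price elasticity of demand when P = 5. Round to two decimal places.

At P = 5, Q = 3337.
dQ/dP = −20P = -100.
ε = (dQ/dP)(P/Q) = (-100)(5/3337).

-0.15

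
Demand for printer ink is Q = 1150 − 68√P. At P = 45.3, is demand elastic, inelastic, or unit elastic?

inelastic

Q = 692.324, dQ/dP = -5.052.
ε = (dQ/dP)(P/Q) ≈ -0.331.
|ε| = 0.33 < 1.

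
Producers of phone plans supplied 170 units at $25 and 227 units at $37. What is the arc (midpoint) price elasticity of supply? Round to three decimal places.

0.742

ΔQ = 227 − 170 = 57; ΔP = 37 − 25 = 12.
Midpoints: P̄ = 31.00, Q̄ = 198.5.
ε_s = (ΔQ/ΔP)(P̄/Q̄) = (57/12)(31.00/198.5).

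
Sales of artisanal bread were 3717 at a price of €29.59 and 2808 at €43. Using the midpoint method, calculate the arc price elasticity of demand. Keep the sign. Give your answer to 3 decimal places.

-0.754

ΔQ = 2808 − 3717 = -909; ΔP = 43 − 29.59 = 13.41.
Midpoints: P̄ = 36.30, Q̄ = 3262.5.
ε = (ΔQ/ΔP)(P̄/Q̄) = (-909/13.41)(36.30/3262.5).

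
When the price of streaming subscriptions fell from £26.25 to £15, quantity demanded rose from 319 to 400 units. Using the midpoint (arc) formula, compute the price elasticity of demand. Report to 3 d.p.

ΔQ = 400 − 319 = 81; ΔP = 15 − 26.25 = -11.25.
Midpoints: P̄ = 20.62, Q̄ = 359.5.
ε = (ΔQ/ΔP)(P̄/Q̄) = (81/-11.25)(20.62/359.5).

-0.413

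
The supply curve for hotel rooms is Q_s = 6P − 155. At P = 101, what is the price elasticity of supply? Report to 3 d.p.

At P = 101, Q_s = 451.
dQ_s/dP = 6.
ε_s = (dQ_s/dP)(P/Q_s) = (6)(101/451).

1.344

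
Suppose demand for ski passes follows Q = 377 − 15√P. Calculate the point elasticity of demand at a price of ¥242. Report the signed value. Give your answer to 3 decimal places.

At P = 242, Q = 143.655.
dQ/dP = −15/(2√P) = -0.482.
ε = (dQ/dP)(P/Q) = (-0.482)(242/143.655).
|ε| < 1, so demand is inelastic at this price.

-0.812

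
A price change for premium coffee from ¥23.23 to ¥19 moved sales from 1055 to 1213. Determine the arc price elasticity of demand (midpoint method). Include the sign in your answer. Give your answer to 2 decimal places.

ΔQ = 1213 − 1055 = 158; ΔP = 19 − 23.23 = -4.23.
Midpoints: P̄ = 21.12, Q̄ = 1134.0.
ε = (ΔQ/ΔP)(P̄/Q̄) = (158/-4.23)(21.12/1134.0).

-0.70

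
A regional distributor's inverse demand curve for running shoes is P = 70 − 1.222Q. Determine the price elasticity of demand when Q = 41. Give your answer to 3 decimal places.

-0.397

At Q = 41, P = 70 − 1.222(41) = 19.90.
dP/dQ = −1.222, so dQ/dP = 1/(−1.222) = -0.818.
ε = (dQ/dP)(P/Q) = (-0.818)(19.90/41).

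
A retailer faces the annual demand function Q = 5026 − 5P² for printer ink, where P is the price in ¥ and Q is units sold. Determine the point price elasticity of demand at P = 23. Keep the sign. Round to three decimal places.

-2.222

At P = 23, Q = 2381.
dQ/dP = −10P = -230.
ε = (dQ/dP)(P/Q) = (-230)(23/2381).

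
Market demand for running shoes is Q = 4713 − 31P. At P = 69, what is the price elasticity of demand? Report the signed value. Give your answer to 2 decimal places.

-0.83

At P = 69, Q = 2574.
dQ/dP = −31.
ε = (dQ/dP)(P/Q) = (-31)(69/2574).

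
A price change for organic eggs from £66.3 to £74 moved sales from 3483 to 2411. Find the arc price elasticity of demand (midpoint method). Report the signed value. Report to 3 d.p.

-3.314

ΔQ = 2411 − 3483 = -1072; ΔP = 74 − 66.3 = 7.7.
Midpoints: P̄ = 70.15, Q̄ = 2947.0.
ε = (ΔQ/ΔP)(P̄/Q̄) = (-1072/7.7)(70.15/2947.0).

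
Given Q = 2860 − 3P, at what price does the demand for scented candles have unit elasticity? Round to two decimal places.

476.67

For linear demand Q = a − bP, ε = −bP/(a − bP). |ε| = 1 when bP = a − bP, i.e. P = a/(2b).
P = 2860/(2·3) = 2860/6 = 476.6667.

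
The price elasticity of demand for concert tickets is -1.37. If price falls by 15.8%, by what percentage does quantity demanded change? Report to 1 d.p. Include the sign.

%ΔQ ≈ ε × %ΔP = (-1.37)(-15.8%) = 21.65%.

21.6%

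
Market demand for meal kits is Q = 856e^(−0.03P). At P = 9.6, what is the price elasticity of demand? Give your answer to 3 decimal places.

At P = 9.6, Q = 641.796.
dQ/dP = −0.03·856e^(−0.03P) = −0.03Q = -19.254.
ε = (dQ/dP)(P/Q) = (-19.254)(9.6/641.796).

-0.288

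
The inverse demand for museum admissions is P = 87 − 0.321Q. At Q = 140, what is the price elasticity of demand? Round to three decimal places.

-0.936

At Q = 140, P = 87 − 0.321(140) = 42.06.
dP/dQ = −0.321, so dQ/dP = 1/(−0.321) = -3.115.
ε = (dQ/dP)(P/Q) = (-3.115)(42.06/140).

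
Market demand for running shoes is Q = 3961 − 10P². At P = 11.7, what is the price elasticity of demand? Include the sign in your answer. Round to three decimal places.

-1.056

At P = 11.7, Q = 2592.100.
dQ/dP = −20P = -234.
ε = (dQ/dP)(P/Q) = (-234)(11.7/2592.100).
|ε| > 1, so demand is elastic at this price.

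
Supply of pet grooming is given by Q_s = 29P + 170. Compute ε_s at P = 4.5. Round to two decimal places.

At P = 4.5, Q_s = 300.50.
dQ_s/dP = 29.
ε_s = (dQ_s/dP)(P/Q_s) = (29)(4.5/300.50).

0.43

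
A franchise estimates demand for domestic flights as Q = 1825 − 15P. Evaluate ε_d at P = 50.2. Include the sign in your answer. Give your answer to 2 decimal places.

At P = 50.2, Q = 1072.
dQ/dP = −15.
ε = (dQ/dP)(P/Q) = (-15)(50.2/1072).
|ε| < 1, so demand is inelastic at this price.

-0.70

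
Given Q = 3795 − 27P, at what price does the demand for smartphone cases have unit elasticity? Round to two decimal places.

For linear demand Q = a − bP, ε = −bP/(a − bP). |ε| = 1 when bP = a − bP, i.e. P = a/(2b).
P = 3795/(2·27) = 3795/54 = 70.2778.

70.28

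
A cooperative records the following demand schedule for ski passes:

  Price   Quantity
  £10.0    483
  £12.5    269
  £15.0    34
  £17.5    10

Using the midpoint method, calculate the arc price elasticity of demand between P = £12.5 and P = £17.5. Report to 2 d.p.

At P = 12.5, Q = 269; at P = 17.5, Q = 10.
ΔQ = -259, ΔP = 5.0. Midpoints: P̄ = 15.00, Q̄ = 139.5.
ε = (ΔQ/ΔP)(P̄/Q̄) = (-259/5.0)(15.00/139.5).

-5.57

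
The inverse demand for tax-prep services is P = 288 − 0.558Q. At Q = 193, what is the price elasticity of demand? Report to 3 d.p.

-1.674

At Q = 193, P = 288 − 0.558(193) = 180.31.
dP/dQ = −0.558, so dQ/dP = 1/(−0.558) = -1.792.
ε = (dQ/dP)(P/Q) = (-1.792)(180.31/193).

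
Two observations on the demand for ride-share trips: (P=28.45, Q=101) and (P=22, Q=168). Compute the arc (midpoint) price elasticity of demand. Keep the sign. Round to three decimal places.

-1.948

ΔQ = 168 − 101 = 67; ΔP = 22 − 28.45 = -6.45.
Midpoints: P̄ = 25.23, Q̄ = 134.5.
ε = (ΔQ/ΔP)(P̄/Q̄) = (67/-6.45)(25.23/134.5).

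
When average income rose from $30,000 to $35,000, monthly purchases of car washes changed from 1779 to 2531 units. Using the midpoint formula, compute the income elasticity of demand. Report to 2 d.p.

ΔQ = 752, ΔI = 5000. Midpoints: Ī = 32,500, Q̄ = 2155.0.
ε_I = (ΔQ/ΔI)(Ī/Q̄) = (752/5000)(32500/2155.0).
ε_I > 0, so the good is normal.

2.27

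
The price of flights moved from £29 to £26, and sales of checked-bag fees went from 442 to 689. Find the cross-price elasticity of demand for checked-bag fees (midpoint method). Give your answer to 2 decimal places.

ΔQ_x = 689 − 442 = 247; ΔP_y = 26 − 29 = -3.
Midpoints: P̄_y = 27.50, Q̄_x = 565.5.
ε_xy = (ΔQ_x/ΔP_y)(P̄_y/Q̄_x) = (247/-3)(27.50/565.5).

-4.00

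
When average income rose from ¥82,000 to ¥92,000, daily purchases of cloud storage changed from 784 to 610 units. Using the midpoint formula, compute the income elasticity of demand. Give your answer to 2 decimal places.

ΔQ = -174, ΔI = 10000. Midpoints: Ī = 87,000, Q̄ = 697.0.
ε_I = (ΔQ/ΔI)(Ī/Q̄) = (-174/10000)(87000/697.0).
ε_I < 0, so the good is inferior.

-2.17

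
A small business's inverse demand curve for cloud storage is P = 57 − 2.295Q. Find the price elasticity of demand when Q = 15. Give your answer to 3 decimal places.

-0.656

At Q = 15, P = 57 − 2.295(15) = 22.58.
dP/dQ = −2.295, so dQ/dP = 1/(−2.295) = -0.436.
ε = (dQ/dP)(P/Q) = (-0.436)(22.58/15).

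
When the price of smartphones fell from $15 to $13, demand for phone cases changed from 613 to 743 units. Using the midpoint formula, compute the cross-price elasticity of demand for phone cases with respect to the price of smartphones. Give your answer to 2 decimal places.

ΔQ_x = 743 − 613 = 130; ΔP_y = 13 − 15 = -2.
Midpoints: P̄_y = 14.00, Q̄_x = 678.0.
ε_xy = (ΔQ_x/ΔP_y)(P̄_y/Q̄_x) = (130/-2)(14.00/678.0).

-1.34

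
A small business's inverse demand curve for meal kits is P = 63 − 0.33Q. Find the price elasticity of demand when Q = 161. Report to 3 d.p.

-0.186

At Q = 161, P = 63 − 0.33(161) = 9.87.
dP/dQ = −0.33, so dQ/dP = 1/(−0.33) = -3.030.
ε = (dQ/dP)(P/Q) = (-3.030)(9.87/161).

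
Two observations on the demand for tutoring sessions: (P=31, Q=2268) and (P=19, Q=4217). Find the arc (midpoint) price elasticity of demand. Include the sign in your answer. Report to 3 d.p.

-1.252

ΔQ = 4217 − 2268 = 1949; ΔP = 19 − 31 = -12.
Midpoints: P̄ = 25.00, Q̄ = 3242.5.
ε = (ΔQ/ΔP)(P̄/Q̄) = (1949/-12)(25.00/3242.5).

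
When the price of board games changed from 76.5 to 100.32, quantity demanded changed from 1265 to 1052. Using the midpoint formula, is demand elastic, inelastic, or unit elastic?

Arc ε ≈ -0.682.
|ε| = 0.68 < 1.

inelastic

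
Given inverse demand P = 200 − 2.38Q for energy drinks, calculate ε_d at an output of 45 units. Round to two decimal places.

-0.87

At Q = 45, P = 200 − 2.38(45) = 92.90.
dP/dQ = −2.38, so dQ/dP = 1/(−2.38) = -0.420.
ε = (dQ/dP)(P/Q) = (-0.420)(92.90/45).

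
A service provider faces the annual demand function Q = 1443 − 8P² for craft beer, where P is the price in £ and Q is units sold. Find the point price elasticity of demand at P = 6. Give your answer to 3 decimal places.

-0.499

At P = 6, Q = 1155.
dQ/dP = −16P = -96.
ε = (dQ/dP)(P/Q) = (-96)(6/1155).
|ε| < 1, so demand is inelastic at this price.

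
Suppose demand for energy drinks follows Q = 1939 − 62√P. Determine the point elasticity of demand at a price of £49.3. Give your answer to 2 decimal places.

-0.14

At P = 49.3, Q = 1503.673.
dQ/dP = −62/(2√P) = -4.415.
ε = (dQ/dP)(P/Q) = (-4.415)(49.3/1503.673).
|ε| < 1, so demand is inelastic at this price.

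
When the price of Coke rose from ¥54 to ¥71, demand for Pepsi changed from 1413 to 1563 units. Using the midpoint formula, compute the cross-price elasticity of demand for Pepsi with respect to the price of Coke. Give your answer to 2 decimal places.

0.37

ΔQ_x = 1563 − 1413 = 150; ΔP_y = 71 − 54 = 17.
Midpoints: P̄_y = 62.50, Q̄_x = 1488.0.
ε_xy = (ΔQ_x/ΔP_y)(P̄_y/Q̄_x) = (150/17)(62.50/1488.0).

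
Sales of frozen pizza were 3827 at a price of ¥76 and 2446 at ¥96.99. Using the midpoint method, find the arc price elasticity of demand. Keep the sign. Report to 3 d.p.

-1.814

ΔQ = 2446 − 3827 = -1381; ΔP = 96.99 − 76 = 20.99.
Midpoints: P̄ = 86.50, Q̄ = 3136.5.
ε = (ΔQ/ΔP)(P̄/Q̄) = (-1381/20.99)(86.50/3136.5).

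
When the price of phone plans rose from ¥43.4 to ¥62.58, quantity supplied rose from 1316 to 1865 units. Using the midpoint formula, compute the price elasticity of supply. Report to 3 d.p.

0.954

ΔQ = 1865 − 1316 = 549; ΔP = 62.58 − 43.4 = 19.18.
Midpoints: P̄ = 52.99, Q̄ = 1590.5.
ε_s = (ΔQ/ΔP)(P̄/Q̄) = (549/19.18)(52.99/1590.5).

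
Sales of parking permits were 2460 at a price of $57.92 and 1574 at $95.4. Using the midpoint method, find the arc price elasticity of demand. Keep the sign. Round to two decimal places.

-0.90

ΔQ = 1574 − 2460 = -886; ΔP = 95.4 − 57.92 = 37.48.
Midpoints: P̄ = 76.66, Q̄ = 2017.0.
ε = (ΔQ/ΔP)(P̄/Q̄) = (-886/37.48)(76.66/2017.0).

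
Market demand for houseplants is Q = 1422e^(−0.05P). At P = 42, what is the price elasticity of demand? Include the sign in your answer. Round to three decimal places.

At P = 42, Q = 174.133.
dQ/dP = −0.05·1422e^(−0.05P) = −0.05Q = -8.707.
ε = (dQ/dP)(P/Q) = (-8.707)(42/174.133).
|ε| > 1, so demand is elastic at this price.

-2.100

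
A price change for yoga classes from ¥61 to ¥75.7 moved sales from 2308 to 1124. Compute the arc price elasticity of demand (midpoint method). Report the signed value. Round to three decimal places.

-3.208

ΔQ = 1124 − 2308 = -1184; ΔP = 75.7 − 61 = 14.7.
Midpoints: P̄ = 68.35, Q̄ = 1716.0.
ε = (ΔQ/ΔP)(P̄/Q̄) = (-1184/14.7)(68.35/1716.0).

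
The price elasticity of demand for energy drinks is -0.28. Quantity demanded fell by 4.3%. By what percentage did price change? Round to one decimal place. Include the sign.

%ΔP ≈ %ΔQ / ε = (-4.3%)/(-0.28) = 15.36%.

15.4%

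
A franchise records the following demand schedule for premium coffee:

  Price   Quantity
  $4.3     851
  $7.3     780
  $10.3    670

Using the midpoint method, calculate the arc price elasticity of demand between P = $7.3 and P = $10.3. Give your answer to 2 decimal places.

-0.45

At P = 7.3, Q = 780; at P = 10.3, Q = 670.
ΔQ = -110, ΔP = 3.0. Midpoints: P̄ = 8.80, Q̄ = 725.0.
ε = (ΔQ/ΔP)(P̄/Q̄) = (-110/3.0)(8.80/725.0).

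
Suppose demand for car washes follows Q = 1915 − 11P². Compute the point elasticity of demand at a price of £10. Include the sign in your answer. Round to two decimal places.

At P = 10, Q = 815.
dQ/dP = −22P = -220.
ε = (dQ/dP)(P/Q) = (-220)(10/815).

-2.70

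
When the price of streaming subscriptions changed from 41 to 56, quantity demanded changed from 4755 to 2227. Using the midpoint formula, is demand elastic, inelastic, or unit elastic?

Arc ε ≈ -2.341.
|ε| = 2.34 > 1.

elastic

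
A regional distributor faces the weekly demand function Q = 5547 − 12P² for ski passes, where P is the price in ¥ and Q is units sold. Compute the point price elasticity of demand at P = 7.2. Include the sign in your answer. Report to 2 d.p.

-0.25

At P = 7.2, Q = 4924.920.
dQ/dP = −24P = -172.800.
ε = (dQ/dP)(P/Q) = (-172.800)(7.2/4924.920).
|ε| < 1, so demand is inelastic at this price.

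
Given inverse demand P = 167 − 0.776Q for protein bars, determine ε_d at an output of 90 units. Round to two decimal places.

At Q = 90, P = 167 − 0.776(90) = 97.16.
dP/dQ = −0.776, so dQ/dP = 1/(−0.776) = -1.289.
ε = (dQ/dP)(P/Q) = (-1.289)(97.16/90).

-1.39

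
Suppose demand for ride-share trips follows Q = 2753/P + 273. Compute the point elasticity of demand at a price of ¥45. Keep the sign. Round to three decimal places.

At P = 45, Q = 334.178.
dQ/dP = −2753/P² = -1.360.
ε = (dQ/dP)(P/Q) = (-1.360)(45/334.178).
|ε| < 1, so demand is inelastic at this price.

-0.183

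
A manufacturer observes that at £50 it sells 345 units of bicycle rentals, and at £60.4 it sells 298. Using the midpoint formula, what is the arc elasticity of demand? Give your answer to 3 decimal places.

ΔQ = 298 − 345 = -47; ΔP = 60.4 − 50 = 10.4.
Midpoints: P̄ = 55.20, Q̄ = 321.5.
ε = (ΔQ/ΔP)(P̄/Q̄) = (-47/10.4)(55.20/321.5).

-0.776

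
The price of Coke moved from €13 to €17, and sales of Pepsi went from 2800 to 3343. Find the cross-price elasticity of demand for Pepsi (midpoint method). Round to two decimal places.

0.66

ΔQ_x = 3343 − 2800 = 543; ΔP_y = 17 − 13 = 4.
Midpoints: P̄_y = 15.00, Q̄_x = 3071.5.
ε_xy = (ΔQ_x/ΔP_y)(P̄_y/Q̄_x) = (543/4)(15.00/3071.5).
ε_xy > 0, so the goods are substitutes.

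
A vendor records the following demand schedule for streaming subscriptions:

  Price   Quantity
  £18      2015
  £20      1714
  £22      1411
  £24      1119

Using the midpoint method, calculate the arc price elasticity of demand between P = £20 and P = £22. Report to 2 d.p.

At P = 20, Q = 1714; at P = 22, Q = 1411.
ΔQ = -303, ΔP = 2. Midpoints: P̄ = 21.00, Q̄ = 1562.5.
ε = (ΔQ/ΔP)(P̄/Q̄) = (-303/2)(21.00/1562.5).

-2.04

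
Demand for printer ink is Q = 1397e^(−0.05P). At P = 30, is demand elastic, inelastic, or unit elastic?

Q = 311.713, dQ/dP = -15.586.
ε = (dQ/dP)(P/Q) ≈ -1.500.
|ε| = 1.50 > 1.

elastic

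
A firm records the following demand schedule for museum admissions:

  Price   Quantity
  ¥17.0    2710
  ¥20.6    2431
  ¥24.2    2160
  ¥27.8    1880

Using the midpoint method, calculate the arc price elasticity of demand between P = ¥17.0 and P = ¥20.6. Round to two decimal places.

At P = 17.0, Q = 2710; at P = 20.6, Q = 2431.
ΔQ = -279, ΔP = 3.6. Midpoints: P̄ = 18.80, Q̄ = 2570.5.
ε = (ΔQ/ΔP)(P̄/Q̄) = (-279/3.6)(18.80/2570.5).

-0.57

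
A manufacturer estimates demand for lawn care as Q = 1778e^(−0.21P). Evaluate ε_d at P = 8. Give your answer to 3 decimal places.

-1.680

At P = 8, Q = 331.373.
dQ/dP = −0.21·1778e^(−0.21P) = −0.21Q = -69.588.
ε = (dQ/dP)(P/Q) = (-69.588)(8/331.373).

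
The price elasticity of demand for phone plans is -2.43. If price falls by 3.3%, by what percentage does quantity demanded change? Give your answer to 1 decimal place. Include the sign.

8.0%

%ΔQ ≈ ε × %ΔP = (-2.43)(-3.3%) = 8.02%.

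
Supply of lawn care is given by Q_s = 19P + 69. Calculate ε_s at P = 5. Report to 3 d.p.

0.579

At P = 5, Q_s = 164.
dQ_s/dP = 19.
ε_s = (dQ_s/dP)(P/Q_s) = (19)(5/164).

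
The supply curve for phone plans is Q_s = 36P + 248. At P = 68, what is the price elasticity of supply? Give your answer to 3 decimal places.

At P = 68, Q_s = 2696.
dQ_s/dP = 36.
ε_s = (dQ_s/dP)(P/Q_s) = (36)(68/2696).

0.908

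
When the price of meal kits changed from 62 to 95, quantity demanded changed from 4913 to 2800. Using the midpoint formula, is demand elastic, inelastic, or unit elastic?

elastic

Arc ε ≈ -1.303.
|ε| = 1.30 > 1.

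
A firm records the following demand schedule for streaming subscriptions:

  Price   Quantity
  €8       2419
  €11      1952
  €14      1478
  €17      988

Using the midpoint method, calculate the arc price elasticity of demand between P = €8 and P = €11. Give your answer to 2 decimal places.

-0.68

At P = 8, Q = 2419; at P = 11, Q = 1952.
ΔQ = -467, ΔP = 3. Midpoints: P̄ = 9.50, Q̄ = 2185.5.
ε = (ΔQ/ΔP)(P̄/Q̄) = (-467/3)(9.50/2185.5).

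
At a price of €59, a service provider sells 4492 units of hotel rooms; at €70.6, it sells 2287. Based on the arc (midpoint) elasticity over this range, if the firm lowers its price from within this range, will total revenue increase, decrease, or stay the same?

increase

Arc ε = (-2205/11.6)(64.80/3389.5) ≈ -3.634.
|ε| = 3.63 > 1, so demand is elastic. A price cut therefore raises total revenue.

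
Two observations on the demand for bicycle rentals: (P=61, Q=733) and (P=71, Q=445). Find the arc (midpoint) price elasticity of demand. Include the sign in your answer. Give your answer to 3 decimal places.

ΔQ = 445 − 733 = -288; ΔP = 71 − 61 = 10.
Midpoints: P̄ = 66.00, Q̄ = 589.0.
ε = (ΔQ/ΔP)(P̄/Q̄) = (-288/10)(66.00/589.0).

-3.227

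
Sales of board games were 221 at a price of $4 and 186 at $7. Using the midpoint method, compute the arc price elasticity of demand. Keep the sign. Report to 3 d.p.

-0.315

ΔQ = 186 − 221 = -35; ΔP = 7 − 4 = 3.
Midpoints: P̄ = 5.50, Q̄ = 203.5.
ε = (ΔQ/ΔP)(P̄/Q̄) = (-35/3)(5.50/203.5).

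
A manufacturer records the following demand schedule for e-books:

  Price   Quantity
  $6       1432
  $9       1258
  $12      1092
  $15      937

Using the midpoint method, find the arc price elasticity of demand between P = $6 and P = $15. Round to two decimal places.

At P = 6, Q = 1432; at P = 15, Q = 937.
ΔQ = -495, ΔP = 9. Midpoints: P̄ = 10.50, Q̄ = 1184.5.
ε = (ΔQ/ΔP)(P̄/Q̄) = (-495/9)(10.50/1184.5).

-0.49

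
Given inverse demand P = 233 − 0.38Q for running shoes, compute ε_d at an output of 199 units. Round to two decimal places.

At Q = 199, P = 233 − 0.38(199) = 157.38.
dP/dQ = −0.38, so dQ/dP = 1/(−0.38) = -2.632.
ε = (dQ/dP)(P/Q) = (-2.632)(157.38/199).

-2.08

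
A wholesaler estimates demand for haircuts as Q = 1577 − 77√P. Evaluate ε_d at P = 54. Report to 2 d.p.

At P = 54, Q = 1011.168.
dQ/dP = −77/(2√P) = -5.239.
ε = (dQ/dP)(P/Q) = (-5.239)(54/1011.168).

-0.28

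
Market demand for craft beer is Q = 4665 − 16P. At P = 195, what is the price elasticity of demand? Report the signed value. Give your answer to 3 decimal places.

At P = 195, Q = 1545.
dQ/dP = −16.
ε = (dQ/dP)(P/Q) = (-16)(195/1545).

-2.019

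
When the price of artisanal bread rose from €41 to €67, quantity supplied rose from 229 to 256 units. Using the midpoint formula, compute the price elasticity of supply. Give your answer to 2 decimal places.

ΔQ = 256 − 229 = 27; ΔP = 67 − 41 = 26.
Midpoints: P̄ = 54.00, Q̄ = 242.5.
ε_s = (ΔQ/ΔP)(P̄/Q̄) = (27/26)(54.00/242.5).

0.23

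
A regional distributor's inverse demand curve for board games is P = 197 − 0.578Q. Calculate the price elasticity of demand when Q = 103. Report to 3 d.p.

-2.309

At Q = 103, P = 197 − 0.578(103) = 137.47.
dP/dQ = −0.578, so dQ/dP = 1/(−0.578) = -1.730.
ε = (dQ/dP)(P/Q) = (-1.730)(137.47/103).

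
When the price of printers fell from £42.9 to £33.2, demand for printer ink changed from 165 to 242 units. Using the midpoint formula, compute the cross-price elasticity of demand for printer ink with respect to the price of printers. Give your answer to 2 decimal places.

ΔQ_x = 242 − 165 = 77; ΔP_y = 33.2 − 42.9 = -9.7.
Midpoints: P̄_y = 38.05, Q̄_x = 203.5.
ε_xy = (ΔQ_x/ΔP_y)(P̄_y/Q̄_x) = (77/-9.7)(38.05/203.5).

-1.48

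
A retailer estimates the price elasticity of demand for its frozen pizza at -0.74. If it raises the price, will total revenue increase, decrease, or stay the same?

|ε| = 0.74 < 1, so demand is inelastic. A price rise therefore raises total revenue.

increase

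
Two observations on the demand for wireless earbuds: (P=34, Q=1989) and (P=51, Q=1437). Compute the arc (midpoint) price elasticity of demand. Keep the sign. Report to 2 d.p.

-0.81

ΔQ = 1437 − 1989 = -552; ΔP = 51 − 34 = 17.
Midpoints: P̄ = 42.50, Q̄ = 1713.0.
ε = (ΔQ/ΔP)(P̄/Q̄) = (-552/17)(42.50/1713.0).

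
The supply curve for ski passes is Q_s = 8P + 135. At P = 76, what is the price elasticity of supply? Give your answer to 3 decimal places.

At P = 76, Q_s = 743.
dQ_s/dP = 8.
ε_s = (dQ_s/dP)(P/Q_s) = (8)(76/743).

0.818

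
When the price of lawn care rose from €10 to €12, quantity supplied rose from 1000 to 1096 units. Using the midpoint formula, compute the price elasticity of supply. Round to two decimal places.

ΔQ = 1096 − 1000 = 96; ΔP = 12 − 10 = 2.
Midpoints: P̄ = 11.00, Q̄ = 1048.0.
ε_s = (ΔQ/ΔP)(P̄/Q̄) = (96/2)(11.00/1048.0).

0.50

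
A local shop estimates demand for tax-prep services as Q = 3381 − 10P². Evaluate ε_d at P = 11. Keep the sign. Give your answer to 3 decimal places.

-1.115

At P = 11, Q = 2171.
dQ/dP = −20P = -220.
ε = (dQ/dP)(P/Q) = (-220)(11/2171).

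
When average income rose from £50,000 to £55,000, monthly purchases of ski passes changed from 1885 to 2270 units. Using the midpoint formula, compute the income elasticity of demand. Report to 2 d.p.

ΔQ = 385, ΔI = 5000. Midpoints: Ī = 52,500, Q̄ = 2077.5.
ε_I = (ΔQ/ΔI)(Ī/Q̄) = (385/5000)(52500/2077.5).
ε_I > 0, so the good is normal.

1.95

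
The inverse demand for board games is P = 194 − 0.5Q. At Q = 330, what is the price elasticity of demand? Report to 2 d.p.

At Q = 330, P = 194 − 0.5(330) = 29.00.
dP/dQ = −0.5, so dQ/dP = 1/(−0.5) = -2.000.
ε = (dQ/dP)(P/Q) = (-2.000)(29.00/330).

-0.18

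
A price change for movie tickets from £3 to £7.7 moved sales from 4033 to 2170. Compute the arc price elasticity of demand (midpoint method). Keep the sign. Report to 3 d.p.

ΔQ = 2170 − 4033 = -1863; ΔP = 7.7 − 3 = 4.7.
Midpoints: P̄ = 5.35, Q̄ = 3101.5.
ε = (ΔQ/ΔP)(P̄/Q̄) = (-1863/4.7)(5.35/3101.5).

-0.684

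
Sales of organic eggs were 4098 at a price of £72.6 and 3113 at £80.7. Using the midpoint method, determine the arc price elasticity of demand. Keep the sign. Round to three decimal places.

-2.585

ΔQ = 3113 − 4098 = -985; ΔP = 80.7 − 72.6 = 8.1.
Midpoints: P̄ = 76.65, Q̄ = 3605.5.
ε = (ΔQ/ΔP)(P̄/Q̄) = (-985/8.1)(76.65/3605.5).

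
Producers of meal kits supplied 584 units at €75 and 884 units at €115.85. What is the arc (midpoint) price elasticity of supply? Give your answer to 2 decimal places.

ΔQ = 884 − 584 = 300; ΔP = 115.85 − 75 = 40.85.
Midpoints: P̄ = 95.42, Q̄ = 734.0.
ε_s = (ΔQ/ΔP)(P̄/Q̄) = (300/40.85)(95.42/734.0).

0.95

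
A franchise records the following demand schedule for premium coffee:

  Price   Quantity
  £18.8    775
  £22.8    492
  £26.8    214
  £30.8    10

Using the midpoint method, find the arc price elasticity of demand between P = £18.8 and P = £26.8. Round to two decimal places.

-3.23

At P = 18.8, Q = 775; at P = 26.8, Q = 214.
ΔQ = -561, ΔP = 8.0. Midpoints: P̄ = 22.80, Q̄ = 494.5.
ε = (ΔQ/ΔP)(P̄/Q̄) = (-561/8.0)(22.80/494.5).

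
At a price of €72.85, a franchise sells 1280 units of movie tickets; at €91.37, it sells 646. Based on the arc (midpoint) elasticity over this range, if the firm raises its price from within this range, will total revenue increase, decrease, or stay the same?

Arc ε = (-634/18.52)(82.11/963.0) ≈ -2.919.
|ε| = 2.92 > 1, so demand is elastic. A price rise therefore reduces total revenue.

decrease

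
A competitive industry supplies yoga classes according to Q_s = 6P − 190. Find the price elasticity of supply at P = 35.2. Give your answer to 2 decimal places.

9.96

At P = 35.2, Q_s = 21.20.
dQ_s/dP = 6.
ε_s = (dQ_s/dP)(P/Q_s) = (6)(35.2/21.20).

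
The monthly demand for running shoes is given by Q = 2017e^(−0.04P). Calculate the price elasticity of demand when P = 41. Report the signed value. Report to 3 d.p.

At P = 41, Q = 391.258.
dQ/dP = −0.04·2017e^(−0.04P) = −0.04Q = -15.650.
ε = (dQ/dP)(P/Q) = (-15.650)(41/391.258).
|ε| > 1, so demand is elastic at this price.

-1.640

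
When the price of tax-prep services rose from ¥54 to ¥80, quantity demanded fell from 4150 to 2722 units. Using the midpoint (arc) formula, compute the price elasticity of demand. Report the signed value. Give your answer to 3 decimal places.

-1.071

ΔQ = 2722 − 4150 = -1428; ΔP = 80 − 54 = 26.
Midpoints: P̄ = 67.00, Q̄ = 3436.0.
ε = (ΔQ/ΔP)(P̄/Q̄) = (-1428/26)(67.00/3436.0).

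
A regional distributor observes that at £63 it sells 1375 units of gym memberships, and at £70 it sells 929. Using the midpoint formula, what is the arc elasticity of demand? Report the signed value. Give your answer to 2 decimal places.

ΔQ = 929 − 1375 = -446; ΔP = 70 − 63 = 7.
Midpoints: P̄ = 66.50, Q̄ = 1152.0.
ε = (ΔQ/ΔP)(P̄/Q̄) = (-446/7)(66.50/1152.0).

-3.68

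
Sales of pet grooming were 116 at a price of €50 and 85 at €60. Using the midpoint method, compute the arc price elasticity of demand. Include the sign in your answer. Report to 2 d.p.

ΔQ = 85 − 116 = -31; ΔP = 60 − 50 = 10.
Midpoints: P̄ = 55.00, Q̄ = 100.5.
ε = (ΔQ/ΔP)(P̄/Q̄) = (-31/10)(55.00/100.5).

-1.70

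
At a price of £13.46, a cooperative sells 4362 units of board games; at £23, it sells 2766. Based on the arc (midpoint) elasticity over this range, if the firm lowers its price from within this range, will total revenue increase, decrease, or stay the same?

Arc ε = (-1596/9.54)(18.23/3564.0) ≈ -0.856.
|ε| = 0.86 < 1, so demand is inelastic. A price cut therefore reduces total revenue.

decrease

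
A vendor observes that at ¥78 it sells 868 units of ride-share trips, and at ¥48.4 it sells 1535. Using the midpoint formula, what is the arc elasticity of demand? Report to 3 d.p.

ΔQ = 1535 − 868 = 667; ΔP = 48.4 − 78 = -29.6.
Midpoints: P̄ = 63.20, Q̄ = 1201.5.
ε = (ΔQ/ΔP)(P̄/Q̄) = (667/-29.6)(63.20/1201.5).

-1.185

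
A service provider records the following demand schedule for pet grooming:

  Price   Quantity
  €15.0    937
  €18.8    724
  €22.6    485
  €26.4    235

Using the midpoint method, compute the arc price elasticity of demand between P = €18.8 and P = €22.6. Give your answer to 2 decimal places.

-2.15

At P = 18.8, Q = 724; at P = 22.6, Q = 485.
ΔQ = -239, ΔP = 3.8. Midpoints: P̄ = 20.70, Q̄ = 604.5.
ε = (ΔQ/ΔP)(P̄/Q̄) = (-239/3.8)(20.70/604.5).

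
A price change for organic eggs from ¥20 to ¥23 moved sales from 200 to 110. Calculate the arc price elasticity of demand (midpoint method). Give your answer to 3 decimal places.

-4.161

ΔQ = 110 − 200 = -90; ΔP = 23 − 20 = 3.
Midpoints: P̄ = 21.50, Q̄ = 155.0.
ε = (ΔQ/ΔP)(P̄/Q̄) = (-90/3)(21.50/155.0).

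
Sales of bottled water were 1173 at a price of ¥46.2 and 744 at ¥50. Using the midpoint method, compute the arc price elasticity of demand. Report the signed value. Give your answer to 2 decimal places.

ΔQ = 744 − 1173 = -429; ΔP = 50 − 46.2 = 3.8.
Midpoints: P̄ = 48.10, Q̄ = 958.5.
ε = (ΔQ/ΔP)(P̄/Q̄) = (-429/3.8)(48.10/958.5).

-5.67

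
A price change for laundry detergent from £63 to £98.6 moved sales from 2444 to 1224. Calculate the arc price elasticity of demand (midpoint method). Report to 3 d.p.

-1.510

ΔQ = 1224 − 2444 = -1220; ΔP = 98.6 − 63 = 35.6.
Midpoints: P̄ = 80.80, Q̄ = 1834.0.
ε = (ΔQ/ΔP)(P̄/Q̄) = (-1220/35.6)(80.80/1834.0).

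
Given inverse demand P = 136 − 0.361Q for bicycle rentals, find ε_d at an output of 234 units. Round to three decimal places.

-0.610

At Q = 234, P = 136 − 0.361(234) = 51.53.
dP/dQ = −0.361, so dQ/dP = 1/(−0.361) = -2.770.
ε = (dQ/dP)(P/Q) = (-2.770)(51.53/234).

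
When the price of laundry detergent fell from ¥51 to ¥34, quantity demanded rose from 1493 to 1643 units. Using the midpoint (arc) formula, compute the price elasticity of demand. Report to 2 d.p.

-0.24

ΔQ = 1643 − 1493 = 150; ΔP = 34 − 51 = -17.
Midpoints: P̄ = 42.50, Q̄ = 1568.0.
ε = (ΔQ/ΔP)(P̄/Q̄) = (150/-17)(42.50/1568.0).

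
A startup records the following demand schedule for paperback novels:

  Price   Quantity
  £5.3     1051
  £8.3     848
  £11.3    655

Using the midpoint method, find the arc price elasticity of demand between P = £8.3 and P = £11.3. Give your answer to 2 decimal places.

At P = 8.3, Q = 848; at P = 11.3, Q = 655.
ΔQ = -193, ΔP = 3.0. Midpoints: P̄ = 9.80, Q̄ = 751.5.
ε = (ΔQ/ΔP)(P̄/Q̄) = (-193/3.0)(9.80/751.5).

-0.84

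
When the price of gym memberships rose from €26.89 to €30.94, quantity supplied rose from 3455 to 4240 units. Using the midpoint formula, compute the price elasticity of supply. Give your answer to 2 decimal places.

1.46

ΔQ = 4240 − 3455 = 785; ΔP = 30.94 − 26.89 = 4.05.
Midpoints: P̄ = 28.91, Q̄ = 3847.5.
ε_s = (ΔQ/ΔP)(P̄/Q̄) = (785/4.05)(28.91/3847.5).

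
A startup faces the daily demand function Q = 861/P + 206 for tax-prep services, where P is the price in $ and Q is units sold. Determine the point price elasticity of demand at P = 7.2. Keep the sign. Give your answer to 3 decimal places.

-0.367

At P = 7.2, Q = 325.583.
dQ/dP = −861/P² = -16.609.
ε = (dQ/dP)(P/Q) = (-16.609)(7.2/325.583).
|ε| < 1, so demand is inelastic at this price.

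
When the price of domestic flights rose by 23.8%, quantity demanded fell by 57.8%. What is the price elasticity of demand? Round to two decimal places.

-2.43

ε = %ΔQ / %ΔP = (-57.8)/(23.8) = -2.429.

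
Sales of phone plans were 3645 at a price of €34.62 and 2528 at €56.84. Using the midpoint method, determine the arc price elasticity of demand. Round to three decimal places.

-0.745

ΔQ = 2528 − 3645 = -1117; ΔP = 56.84 − 34.62 = 22.22.
Midpoints: P̄ = 45.73, Q̄ = 3086.5.
ε = (ΔQ/ΔP)(P̄/Q̄) = (-1117/22.22)(45.73/3086.5).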